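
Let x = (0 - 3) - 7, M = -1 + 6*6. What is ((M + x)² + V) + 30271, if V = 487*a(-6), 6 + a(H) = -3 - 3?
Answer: 25052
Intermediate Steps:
M = 35 (M = -1 + 36 = 35)
a(H) = -12 (a(H) = -6 + (-3 - 3) = -6 - 6 = -12)
x = -10 (x = -3 - 7 = -10)
V = -5844 (V = 487*(-12) = -5844)
((M + x)² + V) + 30271 = ((35 - 10)² - 5844) + 30271 = (25² - 5844) + 30271 = (625 - 5844) + 30271 = -5219 + 30271 = 25052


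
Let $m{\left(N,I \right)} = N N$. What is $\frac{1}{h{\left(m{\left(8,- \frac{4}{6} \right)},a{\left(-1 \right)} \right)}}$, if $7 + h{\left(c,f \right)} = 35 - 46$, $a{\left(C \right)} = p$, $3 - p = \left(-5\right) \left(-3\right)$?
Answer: $- \frac{1}{18} \approx -0.055556$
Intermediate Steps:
$m{\left(N,I \right)} = N^{2}$
$p = -12$ ($p = 3 - \left(-5\right) \left(-3\right) = 3 - 15 = -12$)
$a{\left(C \right)} = -12$
$h{\left(c,f \right)} = -18$ ($h{\left(c,f \right)} = -7 + \left(35 - 46\right) = -7 - 11 = -18$)
$\frac{1}{h{\left(m{\left(8,- \frac{4}{6} \right)},a{\left(-1 \right)} \right)}} = \frac{1}{-18} = - \frac{1}{18}$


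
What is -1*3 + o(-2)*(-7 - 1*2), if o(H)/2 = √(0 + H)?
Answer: -3 - 18*I*√2 ≈ -3.0 - 25.456*I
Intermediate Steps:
o(H) = 2*√H (o(H) = 2*√(0 + H) = 2*√H)
-1*3 + o(-2)*(-7 - 1*2) = -1*3 + (2*√(-2))*(-7 - 1*2) = -3 + (2*(I*√2))*(-7 - 2) = -3 + (2*I*√2)*(-9) = -3 - 18*I*√2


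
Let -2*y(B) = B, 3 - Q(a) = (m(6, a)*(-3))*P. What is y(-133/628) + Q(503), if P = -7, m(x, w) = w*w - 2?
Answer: -6673308731/1256 ≈ -5.3131e+6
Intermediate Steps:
m(x, w) = -2 + w**2 (m(x, w) = w**2 - 2 = -2 + w**2)
Q(a) = 45 - 21*a**2 (Q(a) = 3 - (-2 + a**2)*(-3)*(-7) = 3 - (6 - 3*a**2)*(-7) = 3 - (-42 + 21*a**2) = 3 + (42 - 21*a**2) = 45 - 21*a**2)
y(B) = -B/2
y(-133/628) + Q(503) = -(-133)/(2*628) + (45 - 21*503**2) = -(-133)/(2*628) + (45 - 21*253009) = -1/2*(-133/628) + (45 - 5313189) = 133/1256 - 5313144 = -6673308731/1256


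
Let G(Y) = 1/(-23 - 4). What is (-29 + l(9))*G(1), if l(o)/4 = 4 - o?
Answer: 49/27 ≈ 1.8148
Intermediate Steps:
G(Y) = -1/27 (G(Y) = 1/(-27) = -1/27)
l(o) = 16 - 4*o (l(o) = 4*(4 - o) = 16 - 4*o)
(-29 + l(9))*G(1) = (-29 + (16 - 4*9))*(-1/27) = (-29 + (16 - 36))*(-1/27) = (-29 - 20)*(-1/27) = -49*(-1/27) = 49/27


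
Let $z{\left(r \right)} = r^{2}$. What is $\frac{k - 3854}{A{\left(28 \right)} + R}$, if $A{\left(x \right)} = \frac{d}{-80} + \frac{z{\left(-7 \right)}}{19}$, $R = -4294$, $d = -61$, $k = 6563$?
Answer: $- \frac{4117680}{6521801} \approx -0.63137$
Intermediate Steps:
$A{\left(x \right)} = \frac{5079}{1520}$ ($A{\left(x \right)} = - \frac{61}{-80} + \frac{\left(-7\right)^{2}}{19} = \left(-61\right) \left(- \frac{1}{80}\right) + 49 \cdot \frac{1}{19} = \frac{61}{80} + \frac{49}{19} = \frac{5079}{1520}$)
$\frac{k - 3854}{A{\left(28 \right)} + R} = \frac{6563 - 3854}{\frac{5079}{1520} - 4294} = \frac{2709}{- \frac{6521801}{1520}} = 2709 \left(- \frac{1520}{6521801}\right) = - \frac{4117680}{6521801}$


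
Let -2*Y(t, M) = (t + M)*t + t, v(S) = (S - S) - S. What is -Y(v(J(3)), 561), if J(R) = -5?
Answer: 2835/2 ≈ 1417.5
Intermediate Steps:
v(S) = -S (v(S) = 0 - S = -S)
Y(t, M) = -t/2 - t*(M + t)/2 (Y(t, M) = -((t + M)*t + t)/2 = -((M + t)*t + t)/2 = -(t*(M + t) + t)/2 = -(t + t*(M + t))/2 = -t/2 - t*(M + t)/2)
-Y(v(J(3)), 561) = -(-1)*(-1*(-5))*(1 + 561 - 1*(-5))/2 = -(-1)*5*(1 + 561 + 5)/2 = -(-1)*5*567/2 = -1*(-2835/2) = 2835/2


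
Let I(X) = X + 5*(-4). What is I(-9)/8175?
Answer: -29/8175 ≈ -0.0035474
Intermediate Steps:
I(X) = -20 + X (I(X) = X - 20 = -20 + X)
I(-9)/8175 = (-20 - 9)/8175 = -29*1/8175 = -29/8175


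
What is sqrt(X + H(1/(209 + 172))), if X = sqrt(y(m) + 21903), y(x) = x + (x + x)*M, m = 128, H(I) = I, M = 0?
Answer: sqrt(381 + 145161*sqrt(22031))/381 ≈ 12.183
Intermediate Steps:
y(x) = x (y(x) = x + (x + x)*0 = x + (2*x)*0 = x + 0 = x)
X = sqrt(22031) (X = sqrt(128 + 21903) = sqrt(22031) ≈ 148.43)
sqrt(X + H(1/(209 + 172))) = sqrt(sqrt(22031) + 1/(209 + 172)) = sqrt(sqrt(22031) + 1/381) = sqrt(1/381 + sqrt(22031))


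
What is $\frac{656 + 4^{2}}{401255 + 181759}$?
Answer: $\frac{112}{97169} \approx 0.0011526$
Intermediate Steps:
$\frac{656 + 4^{2}}{401255 + 181759} = \frac{656 + 16}{583014} = 672 \cdot \frac{1}{583014} = \frac{112}{97169}$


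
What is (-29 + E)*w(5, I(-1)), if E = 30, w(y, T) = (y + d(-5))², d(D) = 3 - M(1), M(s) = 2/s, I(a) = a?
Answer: 36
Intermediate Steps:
d(D) = 1 (d(D) = 3 - 2/1 = 3 - 2 = 1)
w(y, T) = (1 + y)² (w(y, T) = (y + 1)² = (1 + y)²)
(-29 + E)*w(5, I(-1)) = (-29 + 30)*(1 + 5)² = 1*6² = 1*36 = 36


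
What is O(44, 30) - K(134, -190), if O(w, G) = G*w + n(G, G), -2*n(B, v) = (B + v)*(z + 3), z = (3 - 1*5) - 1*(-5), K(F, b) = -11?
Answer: 1151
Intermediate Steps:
z = 3 (z = (3 - 5) + 5 = -2 + 5 = 3)
n(B, v) = -3*B - 3*v (n(B, v) = -(B + v)*(3 + 3)/2 = -(B + v)*6/2 = -(6*B + 6*v)/2 = -3*B - 3*v)
O(w, G) = -6*G + G*w (O(w, G) = G*w + (-3*G - 3*G) = G*w - 6*G = -6*G + G*w)
O(44, 30) - K(134, -190) = 30*(-6 + 44) - 1*(-11) = 30*38 + 11 = 1140 + 11 = 1151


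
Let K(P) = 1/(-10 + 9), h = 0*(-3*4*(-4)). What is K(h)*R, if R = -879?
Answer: 879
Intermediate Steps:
h = 0 (h = 0*(-12*(-4)) = 0*48 = 0)
K(P) = -1 (K(P) = 1/(-1) = -1)
K(h)*R = -1*(-879) = 879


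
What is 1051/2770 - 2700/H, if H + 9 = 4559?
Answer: -53939/252070 ≈ -0.21398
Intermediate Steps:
H = 4550 (H = -9 + 4559 = 4550)
1051/2770 - 2700/H = 1051/2770 - 2700/4550 = 1051*(1/2770) - 2700*1/4550 = 1051/2770 - 54/91 = -53939/252070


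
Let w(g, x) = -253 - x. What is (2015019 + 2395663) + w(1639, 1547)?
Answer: 4408882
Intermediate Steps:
(2015019 + 2395663) + w(1639, 1547) = (2015019 + 2395663) + (-253 - 1*1547) = 4410682 + (-253 - 1547) = 4410682 - 1800 = 4408882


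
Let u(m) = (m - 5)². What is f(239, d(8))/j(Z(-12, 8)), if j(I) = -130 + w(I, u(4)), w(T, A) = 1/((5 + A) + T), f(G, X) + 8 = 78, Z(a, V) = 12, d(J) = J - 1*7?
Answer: -1260/2339 ≈ -0.53869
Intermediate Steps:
d(J) = -7 + J (d(J) = J - 7 = -7 + J)
u(m) = (-5 + m)²
f(G, X) = 70 (f(G, X) = -8 + 78 = 70)
w(T, A) = 1/(5 + A + T)
j(I) = -130 + 1/(6 + I) (j(I) = -130 + 1/(5 + (-5 + 4)² + I) = -130 + 1/(5 + (-1)² + I) = -130 + 1/(5 + 1 + I) = -130 + 1/(6 + I))
f(239, d(8))/j(Z(-12, 8)) = 70/(((-779 - 130*12)/(6 + 12))) = 70/(((-779 - 1560)/18)) = 70/(((1/18)*(-2339))) = 70/(-2339/18) = 70*(-18/2339) = -1260/2339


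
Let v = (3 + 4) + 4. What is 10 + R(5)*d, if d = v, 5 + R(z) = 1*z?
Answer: 10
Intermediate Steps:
R(z) = -5 + z (R(z) = -5 + 1*z = -5 + z)
v = 11 (v = 7 + 4 = 11)
d = 11
10 + R(5)*d = 10 + (-5 + 5)*11 = 10 + 0*11 = 10 + 0 = 10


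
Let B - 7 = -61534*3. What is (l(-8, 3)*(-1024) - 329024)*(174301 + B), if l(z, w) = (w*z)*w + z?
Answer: 2543688576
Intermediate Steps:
l(z, w) = z + z*w² (l(z, w) = z*w² + z = z + z*w²)
B = -184595 (B = 7 - 61534*3 = 7 - 184602 = -184595)
(l(-8, 3)*(-1024) - 329024)*(174301 + B) = (-8*(1 + 3²)*(-1024) - 329024)*(174301 - 184595) = (-8*(1 + 9)*(-1024) - 329024)*(-10294) = (-8*10*(-1024) - 329024)*(-10294) = (-80*(-1024) - 329024)*(-10294) = (81920 - 329024)*(-10294) = -247104*(-10294) = 2543688576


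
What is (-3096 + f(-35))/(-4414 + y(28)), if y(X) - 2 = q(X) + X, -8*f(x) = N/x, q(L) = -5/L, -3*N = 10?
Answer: 260065/368271 ≈ 0.70618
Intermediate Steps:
N = -10/3 (N = -⅓*10 = -10/3 ≈ -3.3333)
f(x) = 5/(12*x) (f(x) = -(-5)/(12*x) = 5/(12*x))
y(X) = 2 + X - 5/X (y(X) = 2 + (-5/X + X) = 2 + (X - 5/X) = 2 + X - 5/X)
(-3096 + f(-35))/(-4414 + y(28)) = (-3096 + (5/12)/(-35))/(-4414 + (2 + 28 - 5/28)) = (-3096 + (5/12)*(-1/35))/(-4414 + (2 + 28 - 5*1/28)) = (-3096 - 1/84)/(-4414 + (2 + 28 - 5/28)) = -260065/(84*(-4414 + 835/28)) = -260065/(84*(-122757/28)) = -260065/84*(-28/122757) = 260065/368271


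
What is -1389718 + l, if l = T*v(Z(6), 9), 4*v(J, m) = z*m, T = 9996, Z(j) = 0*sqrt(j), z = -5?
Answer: -1502173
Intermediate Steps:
Z(j) = 0
v(J, m) = -5*m/4 (v(J, m) = (-5*m)/4 = -5*m/4)
l = -112455 (l = 9996*(-5/4*9) = 9996*(-45/4) = -112455)
-1389718 + l = -1389718 - 112455 = -1502173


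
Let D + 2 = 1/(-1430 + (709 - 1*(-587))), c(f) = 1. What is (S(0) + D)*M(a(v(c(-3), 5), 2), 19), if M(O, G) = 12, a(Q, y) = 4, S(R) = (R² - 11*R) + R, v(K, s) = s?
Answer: -1614/67 ≈ -24.090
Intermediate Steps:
S(R) = R² - 10*R
D = -269/134 (D = -2 + 1/(-1430 + (709 - 1*(-587))) = -2 + 1/(-1430 + (709 + 587)) = -2 + 1/(-1430 + 1296) = -2 + 1/(-134) = -2 - 1/134 = -269/134 ≈ -2.0075)
(S(0) + D)*M(a(v(c(-3), 5), 2), 19) = (0*(-10 + 0) - 269/134)*12 = (0*(-10) - 269/134)*12 = (0 - 269/134)*12 = -269/134*12 = -1614/67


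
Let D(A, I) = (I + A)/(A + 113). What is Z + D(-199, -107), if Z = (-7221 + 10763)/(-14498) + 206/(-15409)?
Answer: 1441129314/436644833 ≈ 3.3005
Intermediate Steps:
D(A, I) = (A + I)/(113 + A)
Z = -2616603/10154531 (Z = 3542*(-1/14498) + 206*(-1/15409) = -161/659 - 206/15409 = -2616603/10154531 ≈ -0.25768)
Z + D(-199, -107) = -2616603/10154531 + (-199 - 107)/(113 - 199) = -2616603/10154531 - 306/(-86) = -2616603/10154531 - 1/86*(-306) = -2616603/10154531 + 153/43 = 1441129314/436644833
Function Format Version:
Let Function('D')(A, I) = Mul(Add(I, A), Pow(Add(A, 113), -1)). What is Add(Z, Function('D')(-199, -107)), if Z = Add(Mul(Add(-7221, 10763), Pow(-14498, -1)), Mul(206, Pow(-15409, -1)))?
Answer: Rational(1441129314, 436644833) ≈ 3.3005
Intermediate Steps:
Function('D')(A, I) = Mul(Pow(Add(113, A), -1), Add(A, I)) (Function('D')(A, I) = Mul(Add(A, I), Pow(Add(113, A), -1)) = Mul(Pow(Add(113, A), -1), Add(A, I)))
Z = Rational(-2616603, 10154531) (Z = Add(Mul(3542, Rational(-1, 14498)), Mul(206, Rational(-1, 15409))) = Add(Rational(-161, 659), Rational(-206, 15409)) = Rational(-2616603, 10154531) ≈ -0.25768)
Add(Z, Function('D')(-199, -107)) = Add(Rational(-2616603, 10154531), Mul(Pow(Add(113, -199), -1), Add(-199, -107))) = Add(Rational(-2616603, 10154531), Mul(Pow(-86, -1), -306)) = Add(Rational(-2616603, 10154531), Mul(Rational(-1, 86), -306)) = Add(Rational(-2616603, 10154531), Rational(153, 43)) = Rational(1441129314, 436644833)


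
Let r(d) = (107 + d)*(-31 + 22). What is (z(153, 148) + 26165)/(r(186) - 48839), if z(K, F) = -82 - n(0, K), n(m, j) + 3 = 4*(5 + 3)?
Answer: -13027/25738 ≈ -0.50614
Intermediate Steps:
n(m, j) = 29 (n(m, j) = -3 + 4*(5 + 3) = -3 + 4*8 = -3 + 32 = 29)
z(K, F) = -111 (z(K, F) = -82 - 1*29 = -82 - 29 = -111)
r(d) = -963 - 9*d (r(d) = (107 + d)*(-9) = -963 - 9*d)
(z(153, 148) + 26165)/(r(186) - 48839) = (-111 + 26165)/((-963 - 9*186) - 48839) = 26054/((-963 - 1674) - 48839) = 26054/(-2637 - 48839) = 26054/(-51476) = 26054*(-1/51476) = -13027/25738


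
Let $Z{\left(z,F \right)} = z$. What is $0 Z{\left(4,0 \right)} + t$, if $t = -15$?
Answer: $-15$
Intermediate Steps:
$0 Z{\left(4,0 \right)} + t = 0 \cdot 4 - 15 = 0 - 15 = -15$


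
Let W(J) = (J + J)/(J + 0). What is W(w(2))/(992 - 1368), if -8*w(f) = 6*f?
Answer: -1/188 ≈ -0.0053191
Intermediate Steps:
w(f) = -3*f/4
W(J) = 2 (W(J) = (2*J)/J = 2)
W(w(2))/(992 - 1368) = 2/(992 - 1368) = 2/(-376) = 2*(-1/376) = -1/188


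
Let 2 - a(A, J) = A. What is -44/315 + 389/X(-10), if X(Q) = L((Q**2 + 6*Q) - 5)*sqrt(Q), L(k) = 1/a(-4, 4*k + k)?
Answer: -44/315 - 1167*I*sqrt(10)/5 ≈ -0.13968 - 738.08*I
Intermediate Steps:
a(A, J) = 2 - A
L(k) = 1/6 (L(k) = 1/(2 - 1*(-4)) = 1/(2 + 4) = 1/6)
X(Q) = sqrt(Q)/6
-44/315 + 389/X(-10) = -44/315 + 389/((sqrt(-10)/6)) = -44*1/315 + 389/(((I*sqrt(10))/6)) = -44/315 + 389/((I*sqrt(10)/6)) = -44/315 + 389*(-3*I*sqrt(10)/5) = -44/315 - 1167*I*sqrt(10)/5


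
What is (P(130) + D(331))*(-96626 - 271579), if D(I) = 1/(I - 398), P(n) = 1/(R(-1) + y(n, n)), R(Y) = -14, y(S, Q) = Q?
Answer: 18042045/7772 ≈ 2321.4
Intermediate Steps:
P(n) = 1/(-14 + n)
D(I) = 1/(-398 + I)
(P(130) + D(331))*(-96626 - 271579) = (1/(-14 + 130) + 1/(-398 + 331))*(-96626 - 271579) = (1/116 + 1/(-67))*(-368205) = (1/116 - 1/67)*(-368205) = -49/7772*(-368205) = 18042045/7772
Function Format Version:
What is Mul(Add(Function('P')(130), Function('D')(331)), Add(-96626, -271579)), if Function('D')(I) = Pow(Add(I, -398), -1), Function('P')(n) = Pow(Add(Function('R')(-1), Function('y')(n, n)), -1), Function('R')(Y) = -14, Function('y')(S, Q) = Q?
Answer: Rational(18042045, 7772) ≈ 2321.4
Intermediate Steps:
Function('P')(n) = Pow(Add(-14, n), -1)
Function('D')(I) = Pow(Add(-398, I), -1)
Mul(Add(Function('P')(130), Function('D')(331)), Add(-96626, -271579)) = Mul(Add(Pow(Add(-14, 130), -1), Pow(Add(-398, 331), -1)), Add(-96626, -271579)) = Mul(Add(Pow(116, -1), Pow(-67, -1)), -368205) = Mul(Add(Rational(1, 116), Rational(-1, 67)), -368205) = Mul(Rational(-49, 7772), -368205) = Rational(18042045, 7772)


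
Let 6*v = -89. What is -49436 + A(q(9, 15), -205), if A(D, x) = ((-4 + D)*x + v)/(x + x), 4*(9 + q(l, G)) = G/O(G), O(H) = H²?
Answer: -81085627/1640 ≈ -49442.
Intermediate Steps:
v = -89/6 (v = (⅙)*(-89) = -89/6 ≈ -14.833)
q(l, G) = -9 + 1/(4*G) (q(l, G) = -9 + (G/(G²))/4 = -9 + (G/G²)/4 = -9 + 1/(4*G))
A(D, x) = (-89/6 + x*(-4 + D))/(2*x) (A(D, x) = ((-4 + D)*x - 89/6)/(x + x) = (x*(-4 + D) - 89/6)/((2*x)) = (-89/6 + x*(-4 + D))*(1/(2*x)) = (-89/6 + x*(-4 + D))/(2*x))
-49436 + A(q(9, 15), -205) = -49436 + (-2 + (-9 + (¼)/15)/2 - 89/12/(-205)) = -49436 + (-2 + (-9 + (¼)*(1/15))/2 - 89/12*(-1/205)) = -49436 + (-2 + (-9 + 1/60)/2 + 89/2460) = -49436 + (-2 + (½)*(-539/60) + 89/2460) = -49436 + (-2 - 539/120 + 89/2460) = -49436 - 10587/1640 = -81085627/1640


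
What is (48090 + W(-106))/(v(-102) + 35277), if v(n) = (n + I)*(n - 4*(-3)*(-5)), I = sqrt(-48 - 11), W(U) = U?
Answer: 828539728/894963999 + 863712*I*sqrt(59)/298321333 ≈ 0.92578 + 0.022239*I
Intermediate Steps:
I = I*sqrt(59) (I = sqrt(-59) = I*sqrt(59) ≈ 7.6811*I)
v(n) = (-60 + n)*(n + I*sqrt(59)) (v(n) = (n + I*sqrt(59))*(n - 4*(-3)*(-5)) = (n + I*sqrt(59))*(n + 12*(-5)) = (n + I*sqrt(59))*(n - 60) = (n + I*sqrt(59))*(-60 + n) = (-60 + n)*(n + I*sqrt(59)))
(48090 + W(-106))/(v(-102) + 35277) = (48090 - 106)/(((-102)**2 - 60*(-102) - 60*I*sqrt(59) + I*(-102)*sqrt(59)) + 35277) = 47984/((10404 + 6120 - 60*I*sqrt(59) - 102*I*sqrt(59)) + 35277) = 47984/((16524 - 162*I*sqrt(59)) + 35277) = 47984/(51801 - 162*I*sqrt(59))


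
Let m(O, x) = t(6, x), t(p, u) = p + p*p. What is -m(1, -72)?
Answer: -42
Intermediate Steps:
t(p, u) = p + p**2
m(O, x) = 42 (m(O, x) = 6*(1 + 6) = 6*7 = 42)
-m(1, -72) = -42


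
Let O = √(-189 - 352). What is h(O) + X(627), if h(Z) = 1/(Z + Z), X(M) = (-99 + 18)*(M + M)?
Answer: -101574 - I*√541/1082 ≈ -1.0157e+5 - 0.021497*I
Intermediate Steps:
X(M) = -162*M
O = I*√541 (O = √(-541) = I*√541 ≈ 23.259*I)
h(Z) = 1/(2*Z)
h(O) + X(627) = 1/(2*((I*√541))) - 162*627 = (-I*√541/541)/2 - 101574 = -I*√541/1082 - 101574 = -101574 - I*√541/1082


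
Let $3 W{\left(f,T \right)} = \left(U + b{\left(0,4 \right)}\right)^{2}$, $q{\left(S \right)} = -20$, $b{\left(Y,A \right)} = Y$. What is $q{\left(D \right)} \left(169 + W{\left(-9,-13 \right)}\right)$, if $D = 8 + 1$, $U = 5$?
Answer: $- \frac{10640}{3} \approx -3546.7$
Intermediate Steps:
$D = 9$
$W{\left(f,T \right)} = \frac{25}{3}$ ($W{\left(f,T \right)} = \frac{\left(5 + 0\right)^{2}}{3} = \frac{5^{2}}{3} = \frac{1}{3} \cdot 25 = \frac{25}{3}$)
$q{\left(D \right)} \left(169 + W{\left(-9,-13 \right)}\right) = - 20 \left(169 + \frac{25}{3}\right) = \left(-20\right) \frac{532}{3} = - \frac{10640}{3}$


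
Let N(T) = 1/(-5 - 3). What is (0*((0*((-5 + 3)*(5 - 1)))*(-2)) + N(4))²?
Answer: 1/64 ≈ 0.015625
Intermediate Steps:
N(T) = -⅛ (N(T) = 1/(-8) = -⅛)
(0*((0*((-5 + 3)*(5 - 1)))*(-2)) + N(4))² = (0*((0*((-5 + 3)*(5 - 1)))*(-2)) - ⅛)² = (0*((0*(-2*4))*(-2)) - ⅛)² = (0*((0*(-8))*(-2)) - ⅛)² = (0*(0*(-2)) - ⅛)² = (0*0 - ⅛)² = (0 - ⅛)² = (-⅛)² = 1/64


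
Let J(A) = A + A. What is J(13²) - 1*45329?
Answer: -44991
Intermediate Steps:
J(A) = 2*A
J(13²) - 1*45329 = 2*13² - 1*45329 = 2*169 - 45329 = 338 - 45329 = -44991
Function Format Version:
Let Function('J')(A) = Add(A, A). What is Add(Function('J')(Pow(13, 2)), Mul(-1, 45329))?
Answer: -44991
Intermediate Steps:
Function('J')(A) = Mul(2, A)
Add(Function('J')(Pow(13, 2)), Mul(-1, 45329)) = Add(Mul(2, Pow(13, 2)), Mul(-1, 45329)) = Add(Mul(2, 169), -45329) = Add(338, -45329) = -44991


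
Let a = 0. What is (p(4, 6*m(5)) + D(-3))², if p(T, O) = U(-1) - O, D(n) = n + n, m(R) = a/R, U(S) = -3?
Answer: 81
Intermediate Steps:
m(R) = 0 (m(R) = 0/R = 0)
D(n) = 2*n
p(T, O) = -3 - O
(p(4, 6*m(5)) + D(-3))² = ((-3 - 6*0) + 2*(-3))² = ((-3 - 1*0) - 6)² = ((-3 + 0) - 6)² = (-3 - 6)² = (-9)² = 81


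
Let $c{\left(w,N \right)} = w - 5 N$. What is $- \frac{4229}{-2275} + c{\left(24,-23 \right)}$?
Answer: $\frac{320454}{2275} \approx 140.86$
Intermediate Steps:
$- \frac{4229}{-2275} + c{\left(24,-23 \right)} = - \frac{4229}{-2275} + \left(24 - -115\right) = \left(-4229\right) \left(- \frac{1}{2275}\right) + \left(24 + 115\right) = \frac{4229}{2275} + 139 = \frac{320454}{2275}$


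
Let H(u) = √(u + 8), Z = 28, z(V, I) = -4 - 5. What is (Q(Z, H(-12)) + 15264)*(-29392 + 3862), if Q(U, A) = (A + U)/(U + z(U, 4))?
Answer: -7404823320/19 - 51060*I/19 ≈ -3.8973e+8 - 2687.4*I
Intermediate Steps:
z(V, I) = -9
H(u) = √(8 + u)
Q(U, A) = (A + U)/(-9 + U) (Q(U, A) = (A + U)/(U - 9) = (A + U)/(-9 + U))
(Q(Z, H(-12)) + 15264)*(-29392 + 3862) = ((√(8 - 12) + 28)/(-9 + 28) + 15264)*(-29392 + 3862) = ((√(-4) + 28)/19 + 15264)*(-25530) = ((2*I + 28)/19 + 15264)*(-25530) = ((28 + 2*I)/19 + 15264)*(-25530) = ((28/19 + 2*I/19) + 15264)*(-25530) = (290044/19 + 2*I/19)*(-25530) = -7404823320/19 - 51060*I/19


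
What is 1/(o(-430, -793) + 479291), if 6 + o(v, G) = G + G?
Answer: 1/477699 ≈ 2.0934e-6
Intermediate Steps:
o(v, G) = -6 + 2*G (o(v, G) = -6 + (G + G) = -6 + 2*G)
1/(o(-430, -793) + 479291) = 1/((-6 + 2*(-793)) + 479291) = 1/((-6 - 1586) + 479291) = 1/(-1592 + 479291) = 1/477699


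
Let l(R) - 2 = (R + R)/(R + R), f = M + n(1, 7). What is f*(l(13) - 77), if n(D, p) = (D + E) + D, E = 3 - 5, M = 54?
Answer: -3996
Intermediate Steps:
E = -2
n(D, p) = -2 + 2*D (n(D, p) = (D - 2) + D = (-2 + D) + D = -2 + 2*D)
f = 54 (f = 54 + (-2 + 2*1) = 54 + (-2 + 2) = 54 + 0 = 54)
l(R) = 3 (l(R) = 2 + (R + R)/(R + R) = 2 + (2*R)/((2*R)) = 2 + (2*R)*(1/(2*R)) = 2 + 1 = 3)
f*(l(13) - 77) = 54*(3 - 77) = 54*(-74) = -3996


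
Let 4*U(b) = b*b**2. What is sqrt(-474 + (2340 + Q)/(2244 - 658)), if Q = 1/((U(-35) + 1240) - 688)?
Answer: I*sqrt(491422526355103486)/32248931 ≈ 21.738*I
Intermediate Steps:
U(b) = b**3/4 (U(b) = (b*b**2)/4 = b**3/4)
Q = -4/40667 (Q = 1/(((1/4)*(-35)**3 + 1240) - 688) = 1/(((1/4)*(-42875) + 1240) - 688) = 1/((-42875/4 + 1240) - 688) = 1/(-37915/4 - 688) = 1/(-40667/4) = -4/40667 ≈ -9.8360e-5)
sqrt(-474 + (2340 + Q)/(2244 - 658)) = sqrt(-474 + (2340 - 4/40667)/(2244 - 658)) = sqrt(-474 + (95160776/40667)/1586) = sqrt(-474 + (95160776/40667)*(1/1586)) = sqrt(-474 + 47580388/32248931) = sqrt(-15238412906/32248931) = I*sqrt(491422526355103486)/32248931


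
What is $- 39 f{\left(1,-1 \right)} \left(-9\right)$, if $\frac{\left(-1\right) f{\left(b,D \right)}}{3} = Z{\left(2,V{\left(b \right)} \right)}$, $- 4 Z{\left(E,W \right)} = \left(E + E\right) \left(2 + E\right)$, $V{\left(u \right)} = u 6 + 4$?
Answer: $4212$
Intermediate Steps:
$V{\left(u \right)} = 4 + 6 u$ ($V{\left(u \right)} = 6 u + 4 = 4 + 6 u$)
$Z{\left(E,W \right)} = - \frac{E \left(2 + E\right)}{2}$ ($Z{\left(E,W \right)} = - \frac{\left(E + E\right) \left(2 + E\right)}{4} = - \frac{2 E \left(2 + E\right)}{4} = - \frac{E \left(2 + E\right)}{2}$)
$f{\left(b,D \right)} = 12$ ($f{\left(b,D \right)} = - 3 \left(\left(- \frac{1}{2}\right) 2 \left(2 + 2\right)\right) = - 3 \left(\left(- \frac{1}{2}\right) 2 \cdot 4\right) = \left(-3\right) \left(-4\right) = 12$)
$- 39 f{\left(1,-1 \right)} \left(-9\right) = - 39 \cdot 12 \left(-9\right) = \left(-39\right) \left(-108\right) = 4212$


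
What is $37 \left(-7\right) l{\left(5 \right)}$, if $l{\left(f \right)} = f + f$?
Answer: $-2590$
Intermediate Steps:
$l{\left(f \right)} = 2 f$
$37 \left(-7\right) l{\left(5 \right)} = 37 \left(-7\right) 2 \cdot 5 = \left(-259\right) 10 = -2590$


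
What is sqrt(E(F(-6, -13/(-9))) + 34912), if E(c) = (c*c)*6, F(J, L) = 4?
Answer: 8*sqrt(547) ≈ 187.10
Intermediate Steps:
E(c) = 6*c**2 (E(c) = c**2*6 = 6*c**2)
sqrt(E(F(-6, -13/(-9))) + 34912) = sqrt(6*4**2 + 34912) = sqrt(6*16 + 34912) = sqrt(96 + 34912) = sqrt(35008) = 8*sqrt(547)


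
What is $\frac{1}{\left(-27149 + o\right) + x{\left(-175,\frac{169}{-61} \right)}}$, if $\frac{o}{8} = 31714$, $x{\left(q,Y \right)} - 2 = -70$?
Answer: $\frac{1}{226495} \approx 4.4151 \cdot 10^{-6}$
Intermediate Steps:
$x{\left(q,Y \right)} = -68$ ($x{\left(q,Y \right)} = 2 - 70 = -68$)
$o = 253712$ ($o = 8 \cdot 31714 = 253712$)
$\frac{1}{\left(-27149 + o\right) + x{\left(-175,\frac{169}{-61} \right)}} = \frac{1}{\left(-27149 + 253712\right) - 68} = \frac{1}{226563 - 68} = \frac{1}{226495}$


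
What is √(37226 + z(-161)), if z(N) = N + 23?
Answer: 4*√2318 ≈ 192.58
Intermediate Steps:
z(N) = 23 + N
√(37226 + z(-161)) = √(37226 + (23 - 161)) = √(37226 - 138) = √37088 = 4*√2318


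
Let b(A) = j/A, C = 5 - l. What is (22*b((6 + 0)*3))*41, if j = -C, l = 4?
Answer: -451/9 ≈ -50.111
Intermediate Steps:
C = 1 (C = 5 - 1*4 = 5 - 4 = 1)
j = -1 (j = -1*1 = -1)
b(A) = -1/A
(22*b((6 + 0)*3))*41 = (22*(-1/((6 + 0)*3)))*41 = (22*(-1/(6*3)))*41 = (22*(-1/18))*41 = -11/9*41 = -451/9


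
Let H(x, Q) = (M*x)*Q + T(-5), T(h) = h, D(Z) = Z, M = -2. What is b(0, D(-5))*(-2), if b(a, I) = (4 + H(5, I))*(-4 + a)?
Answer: 392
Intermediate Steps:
H(x, Q) = -5 - 2*Q*x (H(x, Q) = (-2*x)*Q - 5 = -2*Q*x - 5 = -5 - 2*Q*x)
b(a, I) = (-1 - 10*I)*(-4 + a) (b(a, I) = (4 + (-5 - 2*I*5))*(-4 + a) = (4 + (-5 - 10*I))*(-4 + a) = (-1 - 10*I)*(-4 + a))
b(0, D(-5))*(-2) = (4 - 1*0 + 40*(-5) - 10*(-5)*0)*(-2) = (4 + 0 - 200 + 0)*(-2) = -196*(-2) = 392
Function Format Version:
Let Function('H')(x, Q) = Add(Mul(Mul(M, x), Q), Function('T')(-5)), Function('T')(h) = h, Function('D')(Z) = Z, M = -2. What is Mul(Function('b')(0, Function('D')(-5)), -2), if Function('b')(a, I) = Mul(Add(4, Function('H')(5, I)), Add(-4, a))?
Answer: 392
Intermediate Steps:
Function('H')(x, Q) = Add(-5, Mul(-2, Q, x)) (Function('H')(x, Q) = Add(Mul(Mul(-2, x), Q), -5) = Add(Mul(-2, Q, x), -5) = Add(-5, Mul(-2, Q, x)))
Function('b')(a, I) = Mul(Add(-1, Mul(-10, I)), Add(-4, a)) (Function('b')(a, I) = Mul(Add(4, Add(-5, Mul(-2, I, 5))), Add(-4, a)) = Mul(Add(4, Add(-5, Mul(-10, I))), Add(-4, a)) = Mul(Add(-1, Mul(-10, I)), Add(-4, a)))
Mul(Function('b')(0, Function('D')(-5)), -2) = Mul(Add(4, Mul(-1, 0), Mul(40, -5), Mul(-10, -5, 0)), -2) = Mul(Add(4, 0, -200, 0), -2) = Mul(-196, -2) = 392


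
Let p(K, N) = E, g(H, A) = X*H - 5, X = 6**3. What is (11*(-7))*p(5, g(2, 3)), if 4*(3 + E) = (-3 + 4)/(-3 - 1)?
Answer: 3773/16 ≈ 235.81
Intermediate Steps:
X = 216
g(H, A) = -5 + 216*H (g(H, A) = 216*H - 5 = -5 + 216*H)
E = -49/16 (E = -3 + ((-3 + 4)/(-3 - 1))/4 = -3 + (1/(-4))/4 = -3 + (1*(-1/4))/4 = -3 + (1/4)*(-1/4) = -3 - 1/16 = -49/16 ≈ -3.0625)
p(K, N) = -49/16
(11*(-7))*p(5, g(2, 3)) = (11*(-7))*(-49/16) = -77*(-49/16) = 3773/16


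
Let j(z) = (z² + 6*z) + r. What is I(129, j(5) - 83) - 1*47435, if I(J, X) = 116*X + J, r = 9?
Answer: -49510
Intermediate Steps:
j(z) = 9 + z² + 6*z (j(z) = (z² + 6*z) + 9 = 9 + z² + 6*z)
I(J, X) = J + 116*X
I(129, j(5) - 83) - 1*47435 = (129 + 116*((9 + 5² + 6*5) - 83)) - 1*47435 = (129 + 116*((9 + 25 + 30) - 83)) - 47435 = (129 + 116*(64 - 83)) - 47435 = (129 + 116*(-19)) - 47435 = (129 - 2204) - 47435 = -2075 - 47435 = -49510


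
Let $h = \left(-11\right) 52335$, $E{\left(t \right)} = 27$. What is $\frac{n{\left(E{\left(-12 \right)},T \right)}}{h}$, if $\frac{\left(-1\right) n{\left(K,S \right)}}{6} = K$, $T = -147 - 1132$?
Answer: $\frac{18}{63965} \approx 0.0002814$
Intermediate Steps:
$T = -1279$
$n{\left(K,S \right)} = - 6 K$
$h = -575685$
$\frac{n{\left(E{\left(-12 \right)},T \right)}}{h} = \frac{\left(-6\right) 27}{-575685} = \left(-162\right) \left(- \frac{1}{575685}\right) = \frac{18}{63965}$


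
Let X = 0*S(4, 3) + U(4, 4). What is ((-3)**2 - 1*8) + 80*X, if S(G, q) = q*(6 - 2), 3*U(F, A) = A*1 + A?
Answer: 643/3 ≈ 214.33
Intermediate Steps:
U(F, A) = 2*A/3 (U(F, A) = (A*1 + A)/3 = (A + A)/3 = (2*A)/3 = 2*A/3)
S(G, q) = 4*q (S(G, q) = q*4 = 4*q)
X = 8/3 (X = 0*(4*3) + (2/3)*4 = 0*12 + 8/3 = 0 + 8/3 = 8/3 ≈ 2.6667)
((-3)**2 - 1*8) + 80*X = ((-3)**2 - 1*8) + 80*(8/3) = (9 - 8) + 640/3 = 1 + 640/3 = 643/3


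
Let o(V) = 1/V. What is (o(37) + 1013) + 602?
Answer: 59756/37 ≈ 1615.0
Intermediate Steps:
o(V) = 1/V
(o(37) + 1013) + 602 = (1/37 + 1013) + 602 = 37482/37 + 602 = 59756/37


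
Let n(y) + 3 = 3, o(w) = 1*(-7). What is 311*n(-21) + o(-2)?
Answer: -7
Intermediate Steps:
o(w) = -7
n(y) = 0 (n(y) = -3 + 3 = 0)
311*n(-21) + o(-2) = 311*0 - 7 = 0 - 7 = -7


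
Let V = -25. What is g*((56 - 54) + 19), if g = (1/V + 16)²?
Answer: 3343221/625 ≈ 5349.2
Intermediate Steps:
g = 159201/625 (g = (1/(-25) + 16)² = (-1/25 + 16)² = (399/25)² = 159201/625 ≈ 254.72)
g*((56 - 54) + 19) = 159201*((56 - 54) + 19)/625 = 159201*(2 + 19)/625 = (159201/625)*21 = 3343221/625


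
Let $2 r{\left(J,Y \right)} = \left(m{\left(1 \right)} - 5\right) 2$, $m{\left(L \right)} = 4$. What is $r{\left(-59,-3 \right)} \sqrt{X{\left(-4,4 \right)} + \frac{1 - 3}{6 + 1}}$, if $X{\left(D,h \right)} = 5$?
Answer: $- \frac{\sqrt{231}}{7} \approx -2.1712$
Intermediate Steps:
$r{\left(J,Y \right)} = -1$ ($r{\left(J,Y \right)} = \frac{\left(4 - 5\right) 2}{2} = \frac{\left(-1\right) 2}{2} = \frac{1}{2} \left(-2\right) = -1$)
$r{\left(-59,-3 \right)} \sqrt{X{\left(-4,4 \right)} + \frac{1 - 3}{6 + 1}} = - \sqrt{5 + \frac{1 - 3}{6 + 1}} = - \sqrt{5 - \frac{2}{7}} = - \sqrt{\frac{33}{7}} = - \frac{\sqrt{231}}{7}$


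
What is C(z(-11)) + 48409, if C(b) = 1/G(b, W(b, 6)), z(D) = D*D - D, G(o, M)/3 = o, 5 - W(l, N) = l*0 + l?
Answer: 19169965/396 ≈ 48409.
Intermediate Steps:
W(l, N) = 5 - l (W(l, N) = 5 - (l*0 + l) = 5 - (0 + l) = 5 - l)
G(o, M) = 3*o
z(D) = D² - D
C(b) = 1/(3*b)
C(z(-11)) + 48409 = 1/(3*((-11*(-1 - 11)))) + 48409 = 1/(3*((-11*(-12)))) + 48409 = (⅓)/132 + 48409 = (⅓)*(1/132) + 48409 = 1/396 + 48409 = 19169965/396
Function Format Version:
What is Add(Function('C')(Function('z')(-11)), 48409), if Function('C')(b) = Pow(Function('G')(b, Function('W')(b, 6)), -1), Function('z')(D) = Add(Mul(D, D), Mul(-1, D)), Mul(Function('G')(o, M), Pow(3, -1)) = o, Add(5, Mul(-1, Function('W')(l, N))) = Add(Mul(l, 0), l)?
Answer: Rational(19169965, 396) ≈ 48409.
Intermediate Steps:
Function('W')(l, N) = Add(5, Mul(-1, l)) (Function('W')(l, N) = Add(5, Mul(-1, Add(Mul(l, 0), l))) = Add(5, Mul(-1, Add(0, l))) = Add(5, Mul(-1, l)))
Function('G')(o, M) = Mul(3, o)
Function('z')(D) = Add(Pow(D, 2), Mul(-1, D))
Function('C')(b) = Mul(Rational(1, 3), Pow(b, -1)) (Function('C')(b) = Pow(Mul(3, b), -1) = Mul(Rational(1, 3), Pow(b, -1)))
Add(Function('C')(Function('z')(-11)), 48409) = Add(Mul(Rational(1, 3), Pow(Mul(-11, Add(-1, -11)), -1)), 48409) = Add(Mul(Rational(1, 3), Pow(Mul(-11, -12), -1)), 48409) = Add(Mul(Rational(1, 3), Pow(132, -1)), 48409) = Add(Mul(Rational(1, 3), Rational(1, 132)), 48409) = Add(Rational(1, 396), 48409) = Rational(19169965, 396)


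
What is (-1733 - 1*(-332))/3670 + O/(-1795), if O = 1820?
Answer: -1838839/1317530 ≈ -1.3957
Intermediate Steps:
(-1733 - 1*(-332))/3670 + O/(-1795) = (-1733 - 1*(-332))/3670 + 1820/(-1795) = (-1733 + 332)*(1/3670) + 1820*(-1/1795) = -1401*1/3670 - 364/359 = -1401/3670 - 364/359 = -1838839/1317530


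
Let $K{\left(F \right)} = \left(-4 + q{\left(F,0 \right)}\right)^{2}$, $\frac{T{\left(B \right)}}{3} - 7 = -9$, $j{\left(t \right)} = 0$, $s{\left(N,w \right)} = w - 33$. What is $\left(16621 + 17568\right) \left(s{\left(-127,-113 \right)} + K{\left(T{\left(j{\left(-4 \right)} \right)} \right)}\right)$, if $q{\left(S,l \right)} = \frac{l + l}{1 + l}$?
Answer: $-4444570$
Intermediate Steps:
$s{\left(N,w \right)} = -33 + w$
$T{\left(B \right)} = -6$ ($T{\left(B \right)} = 21 + 3 \left(-9\right) = 21 - 27 = -6$)
$q{\left(S,l \right)} = \frac{2 l}{1 + l}$
$K{\left(F \right)} = 16$ ($K{\left(F \right)} = \left(-4 + 2 \cdot 0 \frac{1}{1 + 0}\right)^{2} = \left(-4 + 2 \cdot 0 \cdot 1^{-1}\right)^{2} = \left(-4 + 2 \cdot 0 \cdot 1\right)^{2} = \left(-4 + 0\right)^{2} = \left(-4\right)^{2} = 16$)
$\left(16621 + 17568\right) \left(s{\left(-127,-113 \right)} + K{\left(T{\left(j{\left(-4 \right)} \right)} \right)}\right) = \left(16621 + 17568\right) \left(\left(-33 - 113\right) + 16\right) = 34189 \left(-146 + 16\right) = 34189 \left(-130\right) = -4444570$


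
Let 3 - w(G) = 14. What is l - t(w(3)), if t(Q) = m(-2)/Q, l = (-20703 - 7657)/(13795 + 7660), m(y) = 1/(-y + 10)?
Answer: -744413/566412 ≈ -1.3143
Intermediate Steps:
w(G) = -11 (w(G) = 3 - 1*14 = 3 - 14 = -11)
m(y) = 1/(10 - y)
l = -5672/4291 (l = -28360/21455 = -28360*1/21455 = -5672/4291 ≈ -1.3218)
t(Q) = 1/(12*Q) (t(Q) = (-1/(-10 - 2))/Q = (-1/(-12))/Q = (-1*(-1/12))/Q = 1/(12*Q))
l - t(w(3)) = -5672/4291 - 1/(12*(-11)) = -5672/4291 - (-1)/(12*11) = -5672/4291 - 1*(-1/132) = -5672/4291 + 1/132 = -744413/566412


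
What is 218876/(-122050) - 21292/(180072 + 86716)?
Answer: -7624022361/4070184425 ≈ -1.8731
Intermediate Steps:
218876/(-122050) - 21292/(180072 + 86716) = 218876*(-1/122050) - 21292/266788 = -109438/61025 - 21292*1/266788 = -109438/61025 - 5323/66697 = -7624022361/4070184425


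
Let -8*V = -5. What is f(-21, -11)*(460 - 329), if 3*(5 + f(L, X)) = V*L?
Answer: -9825/8 ≈ -1228.1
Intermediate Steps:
V = 5/8 (V = -1/8*(-5) = 5/8 ≈ 0.62500)
f(L, X) = -5 + 5*L/24 (f(L, X) = -5 + (5*L/8)/3 = -5 + 5*L/24)
f(-21, -11)*(460 - 329) = (-5 + (5/24)*(-21))*(460 - 329) = (-5 - 35/8)*131 = -75/8*131 = -9825/8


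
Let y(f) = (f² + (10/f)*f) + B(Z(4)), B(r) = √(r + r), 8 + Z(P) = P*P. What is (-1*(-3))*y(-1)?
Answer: 45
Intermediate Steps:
Z(P) = -8 + P² (Z(P) = -8 + P*P = -8 + P²)
B(r) = √2*√r (B(r) = √(2*r) = √2*√r)
y(f) = 14 + f² (y(f) = (f² + (10/f)*f) + √2*√(-8 + 4²) = (f² + 10) + √2*√(-8 + 16) = (10 + f²) + √2*√8 = (10 + f²) + √2*(2*√2) = (10 + f²) + 4 = 14 + f²)
(-1*(-3))*y(-1) = (-1*(-3))*(14 + (-1)²) = 3*(14 + 1) = 3*15 = 45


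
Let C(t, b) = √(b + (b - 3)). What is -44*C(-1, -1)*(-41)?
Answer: 1804*I*√5 ≈ 4033.9*I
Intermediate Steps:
C(t, b) = √(-3 + 2*b) (C(t, b) = √(b + (-3 + b)) = √(-3 + 2*b))
-44*C(-1, -1)*(-41) = -44*√(-3 + 2*(-1))*(-41) = -44*√(-3 - 2)*(-41) = -44*I*√5*(-41) = 1804*I*√5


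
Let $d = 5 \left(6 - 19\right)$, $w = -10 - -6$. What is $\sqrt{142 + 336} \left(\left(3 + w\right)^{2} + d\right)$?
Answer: $- 64 \sqrt{478} \approx -1399.2$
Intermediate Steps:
$w = -4$ ($w = -10 + 6 = -4$)
$d = -65$ ($d = 5 \left(-13\right) = -65$)
$\sqrt{142 + 336} \left(\left(3 + w\right)^{2} + d\right) = \sqrt{142 + 336} \left(\left(3 - 4\right)^{2} - 65\right) = \sqrt{478} \left(\left(-1\right)^{2} - 65\right) = \sqrt{478} \left(1 - 65\right) = \sqrt{478} \left(-64\right) = - 64 \sqrt{478}$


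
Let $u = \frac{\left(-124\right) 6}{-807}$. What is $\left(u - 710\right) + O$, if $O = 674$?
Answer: $- \frac{9436}{269} \approx -35.078$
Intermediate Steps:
$u = \frac{248}{269}$ ($u = \left(-744\right) \left(- \frac{1}{807}\right) = \frac{248}{269} \approx 0.92193$)
$\left(u - 710\right) + O = \left(\frac{248}{269} - 710\right) + 674 = - \frac{190742}{269} + 674 = - \frac{9436}{269}$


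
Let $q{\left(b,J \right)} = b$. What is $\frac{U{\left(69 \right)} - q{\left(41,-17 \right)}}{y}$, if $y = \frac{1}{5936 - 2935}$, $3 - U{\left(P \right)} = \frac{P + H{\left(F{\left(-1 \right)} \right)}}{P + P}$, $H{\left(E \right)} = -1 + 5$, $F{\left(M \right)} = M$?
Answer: $- \frac{15956317}{138} \approx -1.1563 \cdot 10^{5}$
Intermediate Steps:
$H{\left(E \right)} = 4$
$U{\left(P \right)} = 3 - \frac{4 + P}{2 P}$ ($U{\left(P \right)} = 3 - \frac{P + 4}{P + P} = 3 - \frac{4 + P}{2 P}$)
$y = \frac{1}{3001} \approx 0.00033322$
$\frac{U{\left(69 \right)} - q{\left(41,-17 \right)}}{y} = \left(\left(\frac{5}{2} - \frac{2}{69}\right) - 41\right) \frac{1}{\frac{1}{3001}} = \left(\left(\frac{5}{2} - \frac{2}{69}\right) - 41\right) 3001 = \left(\frac{341}{138} - 41\right) 3001 = \left(- \frac{5317}{138}\right) 3001 = - \frac{15956317}{138}$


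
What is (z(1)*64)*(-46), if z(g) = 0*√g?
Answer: 0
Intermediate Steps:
z(g) = 0
(z(1)*64)*(-46) = (0*64)*(-46) = 0*(-46) = 0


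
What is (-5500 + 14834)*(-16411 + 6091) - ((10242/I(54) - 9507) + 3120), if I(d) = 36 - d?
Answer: -96319924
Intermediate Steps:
(-5500 + 14834)*(-16411 + 6091) - ((10242/I(54) - 9507) + 3120) = (-5500 + 14834)*(-16411 + 6091) - ((10242/(36 - 1*54) - 9507) + 3120) = 9334*(-10320) - ((10242/(36 - 54) - 9507) + 3120) = -96326880 - ((10242/(-18) - 9507) + 3120) = -96326880 - ((10242*(-1/18) - 9507) + 3120) = -96326880 - ((-569 - 9507) + 3120) = -96326880 - (-10076 + 3120) = -96326880 - 1*(-6956) = -96326880 + 6956 = -96319924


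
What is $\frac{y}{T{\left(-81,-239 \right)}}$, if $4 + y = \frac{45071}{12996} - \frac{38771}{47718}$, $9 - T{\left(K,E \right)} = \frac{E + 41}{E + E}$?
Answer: $- \frac{3690082325}{23565438864} \approx -0.15659$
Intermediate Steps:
$T{\left(K,E \right)} = 9 - \frac{41 + E}{2 E}$ ($T{\left(K,E \right)} = 9 - \frac{E + 41}{E + E} = 9 - \frac{41 + E}{2 E}$)
$y = - \frac{15439675}{11484132}$ ($y = -4 + \left(\frac{45071}{12996} - \frac{38771}{47718}\right) = -4 + \frac{30496853}{11484132} = - \frac{15439675}{11484132} \approx -1.3444$)
$\frac{y}{T{\left(-81,-239 \right)}} = - \frac{15439675}{11484132 \frac{-41 + 17 \left(-239\right)}{2 \left(-239\right)}} = - \frac{15439675}{11484132 \cdot \frac{1}{2} \left(- \frac{1}{239}\right) \left(-41 - 4063\right)} = - \frac{15439675}{11484132 \cdot \frac{1}{2} \left(- \frac{1}{239}\right) \left(-4104\right)} = - \frac{15439675}{11484132 \cdot \frac{2052}{239}} = \left(- \frac{15439675}{11484132}\right) \frac{239}{2052} = - \frac{3690082325}{23565438864}$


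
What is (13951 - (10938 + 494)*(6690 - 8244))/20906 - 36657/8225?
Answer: 145468218533/171951850 ≈ 845.98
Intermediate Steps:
(13951 - (10938 + 494)*(6690 - 8244))/20906 - 36657/8225 = (13951 - 11432*(-1554))*(1/20906) - 36657*1/8225 = (13951 - 1*(-17765328))*(1/20906) - 36657/8225 = (13951 + 17765328)*(1/20906) - 36657/8225 = 17779279*(1/20906) - 36657/8225 = 17779279/20906 - 36657/8225 = 145468218533/171951850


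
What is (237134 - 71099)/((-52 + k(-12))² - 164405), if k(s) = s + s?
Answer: -166035/158629 ≈ -1.0467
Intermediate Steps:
k(s) = 2*s
(237134 - 71099)/((-52 + k(-12))² - 164405) = (237134 - 71099)/((-52 + 2*(-12))² - 164405) = 166035/((-52 - 24)² - 164405) = 166035/((-76)² - 164405) = 166035/(5776 - 164405) = 166035/(-158629) = 166035*(-1/158629) = -166035/158629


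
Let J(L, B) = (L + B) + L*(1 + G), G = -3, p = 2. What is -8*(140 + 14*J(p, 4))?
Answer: -1344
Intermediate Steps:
J(L, B) = B - L (J(L, B) = (L + B) + L*(1 - 3) = (B + L) + L*(-2) = (B + L) - 2*L = B - L)
-8*(140 + 14*J(p, 4)) = -8*(140 + 14*(4 - 1*2)) = -8*(140 + 14*(4 - 2)) = -8*(140 + 14*2) = -8*(140 + 28) = -8*168 = -1344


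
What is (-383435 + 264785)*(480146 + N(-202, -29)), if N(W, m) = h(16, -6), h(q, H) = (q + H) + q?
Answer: -56972407800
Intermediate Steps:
h(q, H) = H + 2*q (h(q, H) = (H + q) + q = H + 2*q)
N(W, m) = 26 (N(W, m) = -6 + 2*16 = -6 + 32 = 26)
(-383435 + 264785)*(480146 + N(-202, -29)) = (-383435 + 264785)*(480146 + 26) = -118650*480172 = -56972407800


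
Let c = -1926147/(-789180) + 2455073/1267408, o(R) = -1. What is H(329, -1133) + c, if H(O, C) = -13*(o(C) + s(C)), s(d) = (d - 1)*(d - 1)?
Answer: -1393414349193809207/83351087120 ≈ -1.6717e+7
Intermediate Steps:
s(d) = (-1 + d)² (s(d) = (-1 + d)*(-1 + d) = (-1 + d)²)
c = 364892385593/83351087120 (c = -1926147*(-1/789180) + 2455073*(1/1267408) = 642049/263060 + 2455073/1267408 = 364892385593/83351087120 ≈ 4.3778)
H(O, C) = 13 - 13*(-1 + C)² (H(O, C) = -13*(-1 + (-1 + C)²) = 13 - 13*(-1 + C)²)
H(329, -1133) + c = 13*(-1133)*(2 - 1*(-1133)) + 364892385593/83351087120 = 13*(-1133)*(2 + 1133) + 364892385593/83351087120 = 13*(-1133)*1135 + 364892385593/83351087120 = -16717415 + 364892385593/83351087120 = -1393414349193809207/83351087120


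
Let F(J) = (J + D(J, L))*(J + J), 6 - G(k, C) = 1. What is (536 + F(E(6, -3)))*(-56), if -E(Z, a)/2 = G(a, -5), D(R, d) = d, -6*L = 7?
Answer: -127568/3 ≈ -42523.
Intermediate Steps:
L = -7/6 (L = -1/6*7 = -7/6 ≈ -1.1667)
G(k, C) = 5 (G(k, C) = 6 - 1*1 = 6 - 1 = 5)
E(Z, a) = -10 (E(Z, a) = -2*5 = -10)
F(J) = 2*J*(-7/6 + J) (F(J) = (J - 7/6)*(J + J) = (-7/6 + J)*(2*J) = 2*J*(-7/6 + J))
(536 + F(E(6, -3)))*(-56) = (536 + (1/3)*(-10)*(-7 + 6*(-10)))*(-56) = (536 + (1/3)*(-10)*(-7 - 60))*(-56) = (536 + (1/3)*(-10)*(-67))*(-56) = (536 + 670/3)*(-56) = (2278/3)*(-56) = -127568/3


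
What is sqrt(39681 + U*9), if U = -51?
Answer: 3*sqrt(4358) ≈ 198.05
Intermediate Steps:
sqrt(39681 + U*9) = sqrt(39681 - 51*9) = sqrt(39681 - 459) = sqrt(39222) = 3*sqrt(4358)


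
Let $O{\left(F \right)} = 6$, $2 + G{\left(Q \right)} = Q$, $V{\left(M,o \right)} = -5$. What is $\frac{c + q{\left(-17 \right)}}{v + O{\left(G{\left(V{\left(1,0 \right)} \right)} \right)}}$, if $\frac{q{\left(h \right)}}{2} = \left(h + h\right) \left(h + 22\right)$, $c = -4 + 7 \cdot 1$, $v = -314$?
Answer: $\frac{337}{308} \approx 1.0942$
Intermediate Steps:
$G{\left(Q \right)} = -2 + Q$
$c = 3$ ($c = -4 + 7 = 3$)
$q{\left(h \right)} = 4 h \left(22 + h\right)$ ($q{\left(h \right)} = 2 \left(h + h\right) \left(h + 22\right) = 2 \cdot 2 h \left(22 + h\right) = 4 h \left(22 + h\right)$)
$\frac{c + q{\left(-17 \right)}}{v + O{\left(G{\left(V{\left(1,0 \right)} \right)} \right)}} = \frac{3 + 4 \left(-17\right) \left(22 - 17\right)}{-314 + 6} = \frac{3 + 4 \left(-17\right) 5}{-308} = \left(3 - 340\right) \left(- \frac{1}{308}\right) = \left(-337\right) \left(- \frac{1}{308}\right) = \frac{337}{308}$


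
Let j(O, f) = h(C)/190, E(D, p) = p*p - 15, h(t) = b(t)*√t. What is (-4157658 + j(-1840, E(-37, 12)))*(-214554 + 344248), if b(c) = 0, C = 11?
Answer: -539223296652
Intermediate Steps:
h(t) = 0 (h(t) = 0*√t = 0)
E(D, p) = -15 + p² (E(D, p) = p² - 15 = -15 + p²)
j(O, f) = 0 (j(O, f) = 0/190 = 0*(1/190) = 0)
(-4157658 + j(-1840, E(-37, 12)))*(-214554 + 344248) = (-4157658 + 0)*(-214554 + 344248) = -4157658*129694 = -539223296652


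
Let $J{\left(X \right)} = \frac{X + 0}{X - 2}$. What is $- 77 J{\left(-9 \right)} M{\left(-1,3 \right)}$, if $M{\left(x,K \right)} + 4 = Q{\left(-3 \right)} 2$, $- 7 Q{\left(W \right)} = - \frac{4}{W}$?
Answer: $276$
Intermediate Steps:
$J{\left(X \right)} = \frac{X}{-2 + X}$
$Q{\left(W \right)} = \frac{4}{7 W}$ ($Q{\left(W \right)} = - \frac{\left(-4\right) \frac{1}{W}}{7} = \frac{4}{7 W}$)
$M{\left(x,K \right)} = - \frac{92}{21}$ ($M{\left(x,K \right)} = -4 + \frac{4}{7 \left(-3\right)} 2 = -4 + \frac{4}{7} \left(- \frac{1}{3}\right) 2 = -4 - \frac{8}{21} = - \frac{92}{21}$)
$- 77 J{\left(-9 \right)} M{\left(-1,3 \right)} = - 77 \left(- \frac{9}{-2 - 9}\right) \left(- \frac{92}{21}\right) = - 77 \left(- \frac{9}{-11}\right) \left(- \frac{92}{21}\right) = - 77 \left(\left(-9\right) \left(- \frac{1}{11}\right)\right) \left(- \frac{92}{21}\right) = \left(-77\right) \frac{9}{11} \left(- \frac{92}{21}\right) = \left(-63\right) \left(- \frac{92}{21}\right) = 276$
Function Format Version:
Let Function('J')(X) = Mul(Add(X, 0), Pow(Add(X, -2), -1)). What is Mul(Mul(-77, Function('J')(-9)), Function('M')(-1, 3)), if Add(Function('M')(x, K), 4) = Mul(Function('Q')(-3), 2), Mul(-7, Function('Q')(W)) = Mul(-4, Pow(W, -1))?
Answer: 276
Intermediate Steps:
Function('J')(X) = Mul(X, Pow(Add(-2, X), -1))
Function('Q')(W) = Mul(Rational(4, 7), Pow(W, -1)) (Function('Q')(W) = Mul(Rational(-1, 7), Mul(-4, Pow(W, -1))) = Mul(Rational(4, 7), Pow(W, -1)))
Function('M')(x, K) = Rational(-92, 21) (Function('M')(x, K) = Add(-4, Mul(Mul(Rational(4, 7), Pow(-3, -1)), 2)) = Add(-4, Mul(Mul(Rational(4, 7), Rational(-1, 3)), 2)) = Add(-4, Mul(Rational(-4, 21), 2)) = Add(-4, Rational(-8, 21)) = Rational(-92, 21))
Mul(Mul(-77, Function('J')(-9)), Function('M')(-1, 3)) = Mul(Mul(-77, Mul(-9, Pow(Add(-2, -9), -1))), Rational(-92, 21)) = Mul(Mul(-77, Mul(-9, Pow(-11, -1))), Rational(-92, 21)) = Mul(Mul(-77, Mul(-9, Rational(-1, 11))), Rational(-92, 21)) = Mul(Mul(-77, Rational(9, 11)), Rational(-92, 21)) = Mul(-63, Rational(-92, 21)) = 276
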